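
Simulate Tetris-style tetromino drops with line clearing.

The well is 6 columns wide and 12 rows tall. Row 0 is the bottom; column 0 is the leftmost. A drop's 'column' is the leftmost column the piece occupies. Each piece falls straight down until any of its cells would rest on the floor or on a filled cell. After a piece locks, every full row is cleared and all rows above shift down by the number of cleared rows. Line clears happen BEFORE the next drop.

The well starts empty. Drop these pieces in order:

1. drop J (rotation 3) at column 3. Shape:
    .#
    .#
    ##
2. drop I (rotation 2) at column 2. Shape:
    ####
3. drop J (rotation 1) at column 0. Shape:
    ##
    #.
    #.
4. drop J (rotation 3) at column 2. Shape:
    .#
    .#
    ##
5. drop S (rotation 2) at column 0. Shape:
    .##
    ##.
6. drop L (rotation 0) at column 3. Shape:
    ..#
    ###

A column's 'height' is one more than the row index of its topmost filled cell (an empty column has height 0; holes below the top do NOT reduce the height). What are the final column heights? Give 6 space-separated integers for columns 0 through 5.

Drop 1: J rot3 at col 3 lands with bottom-row=0; cleared 0 line(s) (total 0); column heights now [0 0 0 1 3 0], max=3
Drop 2: I rot2 at col 2 lands with bottom-row=3; cleared 0 line(s) (total 0); column heights now [0 0 4 4 4 4], max=4
Drop 3: J rot1 at col 0 lands with bottom-row=0; cleared 0 line(s) (total 0); column heights now [3 3 4 4 4 4], max=4
Drop 4: J rot3 at col 2 lands with bottom-row=4; cleared 0 line(s) (total 0); column heights now [3 3 5 7 4 4], max=7
Drop 5: S rot2 at col 0 lands with bottom-row=4; cleared 0 line(s) (total 0); column heights now [5 6 6 7 4 4], max=7
Drop 6: L rot0 at col 3 lands with bottom-row=7; cleared 0 line(s) (total 0); column heights now [5 6 6 8 8 9], max=9

Answer: 5 6 6 8 8 9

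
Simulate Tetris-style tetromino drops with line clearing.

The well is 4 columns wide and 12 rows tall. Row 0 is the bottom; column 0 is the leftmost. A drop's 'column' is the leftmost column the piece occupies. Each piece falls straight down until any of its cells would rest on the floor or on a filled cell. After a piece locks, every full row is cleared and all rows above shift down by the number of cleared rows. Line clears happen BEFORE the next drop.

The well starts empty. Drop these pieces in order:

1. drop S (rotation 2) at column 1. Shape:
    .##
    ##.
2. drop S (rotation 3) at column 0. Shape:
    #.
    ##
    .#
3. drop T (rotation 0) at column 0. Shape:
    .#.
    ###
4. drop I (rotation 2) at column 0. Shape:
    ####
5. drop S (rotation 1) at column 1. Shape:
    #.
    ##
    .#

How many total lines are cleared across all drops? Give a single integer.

Answer: 1

Derivation:
Drop 1: S rot2 at col 1 lands with bottom-row=0; cleared 0 line(s) (total 0); column heights now [0 1 2 2], max=2
Drop 2: S rot3 at col 0 lands with bottom-row=1; cleared 0 line(s) (total 0); column heights now [4 3 2 2], max=4
Drop 3: T rot0 at col 0 lands with bottom-row=4; cleared 0 line(s) (total 0); column heights now [5 6 5 2], max=6
Drop 4: I rot2 at col 0 lands with bottom-row=6; cleared 1 line(s) (total 1); column heights now [5 6 5 2], max=6
Drop 5: S rot1 at col 1 lands with bottom-row=5; cleared 0 line(s) (total 1); column heights now [5 8 7 2], max=8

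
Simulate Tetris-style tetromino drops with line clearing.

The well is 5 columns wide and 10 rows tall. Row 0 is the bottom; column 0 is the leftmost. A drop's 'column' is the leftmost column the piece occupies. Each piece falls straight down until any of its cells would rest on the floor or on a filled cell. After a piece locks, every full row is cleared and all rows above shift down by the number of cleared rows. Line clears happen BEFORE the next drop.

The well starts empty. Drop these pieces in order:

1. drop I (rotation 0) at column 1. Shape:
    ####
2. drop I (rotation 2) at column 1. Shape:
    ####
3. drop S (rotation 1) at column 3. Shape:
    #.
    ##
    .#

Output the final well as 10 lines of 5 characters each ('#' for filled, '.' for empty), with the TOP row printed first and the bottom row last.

Answer: .....
.....
.....
.....
.....
...#.
...##
....#
.####
.####

Derivation:
Drop 1: I rot0 at col 1 lands with bottom-row=0; cleared 0 line(s) (total 0); column heights now [0 1 1 1 1], max=1
Drop 2: I rot2 at col 1 lands with bottom-row=1; cleared 0 line(s) (total 0); column heights now [0 2 2 2 2], max=2
Drop 3: S rot1 at col 3 lands with bottom-row=2; cleared 0 line(s) (total 0); column heights now [0 2 2 5 4], max=5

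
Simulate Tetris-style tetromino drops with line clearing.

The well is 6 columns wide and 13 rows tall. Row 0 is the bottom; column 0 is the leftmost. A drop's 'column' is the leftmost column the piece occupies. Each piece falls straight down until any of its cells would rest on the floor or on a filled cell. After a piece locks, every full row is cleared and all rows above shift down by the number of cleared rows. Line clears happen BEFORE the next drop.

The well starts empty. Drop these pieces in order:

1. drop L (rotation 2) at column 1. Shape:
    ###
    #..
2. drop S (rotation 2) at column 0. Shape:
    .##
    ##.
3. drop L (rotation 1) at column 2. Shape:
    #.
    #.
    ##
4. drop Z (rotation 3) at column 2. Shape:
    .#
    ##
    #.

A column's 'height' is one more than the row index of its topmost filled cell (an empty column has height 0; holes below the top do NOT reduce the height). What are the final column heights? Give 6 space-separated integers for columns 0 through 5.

Answer: 3 4 9 10 0 0

Derivation:
Drop 1: L rot2 at col 1 lands with bottom-row=0; cleared 0 line(s) (total 0); column heights now [0 2 2 2 0 0], max=2
Drop 2: S rot2 at col 0 lands with bottom-row=2; cleared 0 line(s) (total 0); column heights now [3 4 4 2 0 0], max=4
Drop 3: L rot1 at col 2 lands with bottom-row=4; cleared 0 line(s) (total 0); column heights now [3 4 7 5 0 0], max=7
Drop 4: Z rot3 at col 2 lands with bottom-row=7; cleared 0 line(s) (total 0); column heights now [3 4 9 10 0 0], max=10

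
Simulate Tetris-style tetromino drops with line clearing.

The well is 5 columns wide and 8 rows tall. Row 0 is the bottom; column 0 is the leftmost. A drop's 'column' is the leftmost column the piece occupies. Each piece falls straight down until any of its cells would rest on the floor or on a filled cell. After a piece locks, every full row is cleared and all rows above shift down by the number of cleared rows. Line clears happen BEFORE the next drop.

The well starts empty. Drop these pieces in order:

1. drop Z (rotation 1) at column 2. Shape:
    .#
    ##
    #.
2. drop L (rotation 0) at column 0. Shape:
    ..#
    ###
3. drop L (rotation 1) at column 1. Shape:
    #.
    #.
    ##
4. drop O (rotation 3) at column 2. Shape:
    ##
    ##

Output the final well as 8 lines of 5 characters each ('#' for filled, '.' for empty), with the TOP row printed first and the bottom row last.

Answer: .....
.###.
.###.
.##..
..#..
####.
..##.
..#..

Derivation:
Drop 1: Z rot1 at col 2 lands with bottom-row=0; cleared 0 line(s) (total 0); column heights now [0 0 2 3 0], max=3
Drop 2: L rot0 at col 0 lands with bottom-row=2; cleared 0 line(s) (total 0); column heights now [3 3 4 3 0], max=4
Drop 3: L rot1 at col 1 lands with bottom-row=4; cleared 0 line(s) (total 0); column heights now [3 7 5 3 0], max=7
Drop 4: O rot3 at col 2 lands with bottom-row=5; cleared 0 line(s) (total 0); column heights now [3 7 7 7 0], max=7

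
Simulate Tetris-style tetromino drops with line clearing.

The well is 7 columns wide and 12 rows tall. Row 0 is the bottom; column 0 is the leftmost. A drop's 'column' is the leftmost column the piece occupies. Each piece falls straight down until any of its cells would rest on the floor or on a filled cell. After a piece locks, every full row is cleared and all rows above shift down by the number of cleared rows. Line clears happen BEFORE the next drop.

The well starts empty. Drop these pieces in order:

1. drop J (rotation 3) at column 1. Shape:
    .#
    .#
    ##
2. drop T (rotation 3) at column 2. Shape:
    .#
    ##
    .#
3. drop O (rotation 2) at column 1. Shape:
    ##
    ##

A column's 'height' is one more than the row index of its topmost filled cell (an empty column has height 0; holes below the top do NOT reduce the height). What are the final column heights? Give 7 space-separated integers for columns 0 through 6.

Answer: 0 6 6 5 0 0 0

Derivation:
Drop 1: J rot3 at col 1 lands with bottom-row=0; cleared 0 line(s) (total 0); column heights now [0 1 3 0 0 0 0], max=3
Drop 2: T rot3 at col 2 lands with bottom-row=2; cleared 0 line(s) (total 0); column heights now [0 1 4 5 0 0 0], max=5
Drop 3: O rot2 at col 1 lands with bottom-row=4; cleared 0 line(s) (total 0); column heights now [0 6 6 5 0 0 0], max=6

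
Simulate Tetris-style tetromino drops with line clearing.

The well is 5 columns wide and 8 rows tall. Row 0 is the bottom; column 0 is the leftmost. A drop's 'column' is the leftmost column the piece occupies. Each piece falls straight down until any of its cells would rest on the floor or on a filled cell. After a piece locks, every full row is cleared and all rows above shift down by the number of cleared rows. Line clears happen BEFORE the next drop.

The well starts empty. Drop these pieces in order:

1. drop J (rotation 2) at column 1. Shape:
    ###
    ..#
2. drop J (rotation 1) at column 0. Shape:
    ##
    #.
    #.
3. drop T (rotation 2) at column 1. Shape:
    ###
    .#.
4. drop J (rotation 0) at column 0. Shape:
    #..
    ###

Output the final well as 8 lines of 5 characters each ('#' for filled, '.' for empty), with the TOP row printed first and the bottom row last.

Answer: .....
.....
#....
###..
.###.
###..
####.
#..#.

Derivation:
Drop 1: J rot2 at col 1 lands with bottom-row=0; cleared 0 line(s) (total 0); column heights now [0 2 2 2 0], max=2
Drop 2: J rot1 at col 0 lands with bottom-row=0; cleared 0 line(s) (total 0); column heights now [3 3 2 2 0], max=3
Drop 3: T rot2 at col 1 lands with bottom-row=2; cleared 0 line(s) (total 0); column heights now [3 4 4 4 0], max=4
Drop 4: J rot0 at col 0 lands with bottom-row=4; cleared 0 line(s) (total 0); column heights now [6 5 5 4 0], max=6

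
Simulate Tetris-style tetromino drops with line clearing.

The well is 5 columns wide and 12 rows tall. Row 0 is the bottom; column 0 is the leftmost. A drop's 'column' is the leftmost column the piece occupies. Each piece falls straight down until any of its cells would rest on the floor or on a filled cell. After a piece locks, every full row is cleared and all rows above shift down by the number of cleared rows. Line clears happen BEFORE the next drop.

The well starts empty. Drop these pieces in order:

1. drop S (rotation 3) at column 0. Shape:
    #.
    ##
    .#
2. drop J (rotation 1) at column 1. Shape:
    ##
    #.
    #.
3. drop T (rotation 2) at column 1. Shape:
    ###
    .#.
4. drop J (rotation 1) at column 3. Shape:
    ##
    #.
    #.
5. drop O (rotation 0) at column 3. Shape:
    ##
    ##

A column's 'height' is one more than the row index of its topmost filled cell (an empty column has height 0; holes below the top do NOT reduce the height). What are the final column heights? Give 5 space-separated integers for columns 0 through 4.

Drop 1: S rot3 at col 0 lands with bottom-row=0; cleared 0 line(s) (total 0); column heights now [3 2 0 0 0], max=3
Drop 2: J rot1 at col 1 lands with bottom-row=2; cleared 0 line(s) (total 0); column heights now [3 5 5 0 0], max=5
Drop 3: T rot2 at col 1 lands with bottom-row=5; cleared 0 line(s) (total 0); column heights now [3 7 7 7 0], max=7
Drop 4: J rot1 at col 3 lands with bottom-row=7; cleared 0 line(s) (total 0); column heights now [3 7 7 10 10], max=10
Drop 5: O rot0 at col 3 lands with bottom-row=10; cleared 0 line(s) (total 0); column heights now [3 7 7 12 12], max=12

Answer: 3 7 7 12 12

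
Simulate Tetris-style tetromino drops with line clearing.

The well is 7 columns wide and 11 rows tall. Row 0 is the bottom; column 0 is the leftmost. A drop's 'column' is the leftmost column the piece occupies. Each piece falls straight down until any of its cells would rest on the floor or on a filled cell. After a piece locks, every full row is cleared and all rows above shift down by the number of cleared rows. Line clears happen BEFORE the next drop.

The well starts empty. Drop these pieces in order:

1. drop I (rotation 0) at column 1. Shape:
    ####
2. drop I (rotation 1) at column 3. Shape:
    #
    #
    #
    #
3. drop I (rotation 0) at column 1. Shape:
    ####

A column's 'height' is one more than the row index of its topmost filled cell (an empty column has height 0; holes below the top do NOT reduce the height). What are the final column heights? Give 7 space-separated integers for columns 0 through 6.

Answer: 0 6 6 6 6 0 0

Derivation:
Drop 1: I rot0 at col 1 lands with bottom-row=0; cleared 0 line(s) (total 0); column heights now [0 1 1 1 1 0 0], max=1
Drop 2: I rot1 at col 3 lands with bottom-row=1; cleared 0 line(s) (total 0); column heights now [0 1 1 5 1 0 0], max=5
Drop 3: I rot0 at col 1 lands with bottom-row=5; cleared 0 line(s) (total 0); column heights now [0 6 6 6 6 0 0], max=6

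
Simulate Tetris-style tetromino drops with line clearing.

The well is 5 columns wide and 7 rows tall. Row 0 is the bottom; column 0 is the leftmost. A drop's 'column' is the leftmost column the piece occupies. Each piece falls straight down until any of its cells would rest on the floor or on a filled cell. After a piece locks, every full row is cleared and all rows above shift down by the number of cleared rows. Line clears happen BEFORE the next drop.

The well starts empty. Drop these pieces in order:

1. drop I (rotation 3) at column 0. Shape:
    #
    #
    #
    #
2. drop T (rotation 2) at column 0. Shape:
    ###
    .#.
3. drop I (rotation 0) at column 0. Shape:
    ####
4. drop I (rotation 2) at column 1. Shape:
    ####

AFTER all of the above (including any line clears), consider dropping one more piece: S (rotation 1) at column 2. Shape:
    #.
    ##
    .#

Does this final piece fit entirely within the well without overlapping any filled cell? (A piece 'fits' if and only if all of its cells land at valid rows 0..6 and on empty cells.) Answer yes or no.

Drop 1: I rot3 at col 0 lands with bottom-row=0; cleared 0 line(s) (total 0); column heights now [4 0 0 0 0], max=4
Drop 2: T rot2 at col 0 lands with bottom-row=3; cleared 0 line(s) (total 0); column heights now [5 5 5 0 0], max=5
Drop 3: I rot0 at col 0 lands with bottom-row=5; cleared 0 line(s) (total 0); column heights now [6 6 6 6 0], max=6
Drop 4: I rot2 at col 1 lands with bottom-row=6; cleared 0 line(s) (total 0); column heights now [6 7 7 7 7], max=7
Test piece S rot1 at col 2 (width 2): heights before test = [6 7 7 7 7]; fits = False

Answer: no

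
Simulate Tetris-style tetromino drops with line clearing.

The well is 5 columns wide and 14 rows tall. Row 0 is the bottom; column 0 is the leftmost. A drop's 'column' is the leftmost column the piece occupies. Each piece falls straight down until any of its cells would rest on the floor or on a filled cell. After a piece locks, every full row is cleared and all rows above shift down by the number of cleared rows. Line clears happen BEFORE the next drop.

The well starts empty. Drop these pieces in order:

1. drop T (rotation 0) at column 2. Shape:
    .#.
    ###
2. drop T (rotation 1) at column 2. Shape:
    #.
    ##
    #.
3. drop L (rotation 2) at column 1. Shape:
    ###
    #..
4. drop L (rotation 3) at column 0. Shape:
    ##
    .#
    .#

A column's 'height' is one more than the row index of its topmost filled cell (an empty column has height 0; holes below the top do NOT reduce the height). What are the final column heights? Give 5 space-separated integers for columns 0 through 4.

Drop 1: T rot0 at col 2 lands with bottom-row=0; cleared 0 line(s) (total 0); column heights now [0 0 1 2 1], max=2
Drop 2: T rot1 at col 2 lands with bottom-row=1; cleared 0 line(s) (total 0); column heights now [0 0 4 3 1], max=4
Drop 3: L rot2 at col 1 lands with bottom-row=3; cleared 0 line(s) (total 0); column heights now [0 5 5 5 1], max=5
Drop 4: L rot3 at col 0 lands with bottom-row=5; cleared 0 line(s) (total 0); column heights now [8 8 5 5 1], max=8

Answer: 8 8 5 5 1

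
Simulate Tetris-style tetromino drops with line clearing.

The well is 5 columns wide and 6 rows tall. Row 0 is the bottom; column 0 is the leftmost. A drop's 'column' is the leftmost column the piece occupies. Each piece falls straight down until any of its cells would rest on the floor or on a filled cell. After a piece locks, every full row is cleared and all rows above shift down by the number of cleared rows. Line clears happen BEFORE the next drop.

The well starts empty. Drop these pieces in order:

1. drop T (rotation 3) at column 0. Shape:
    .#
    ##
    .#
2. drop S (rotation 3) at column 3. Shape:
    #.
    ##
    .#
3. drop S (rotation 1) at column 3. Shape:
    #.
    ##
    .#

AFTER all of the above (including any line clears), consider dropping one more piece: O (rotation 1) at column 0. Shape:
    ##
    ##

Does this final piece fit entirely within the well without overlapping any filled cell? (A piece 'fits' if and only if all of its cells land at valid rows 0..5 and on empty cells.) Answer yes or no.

Answer: yes

Derivation:
Drop 1: T rot3 at col 0 lands with bottom-row=0; cleared 0 line(s) (total 0); column heights now [2 3 0 0 0], max=3
Drop 2: S rot3 at col 3 lands with bottom-row=0; cleared 0 line(s) (total 0); column heights now [2 3 0 3 2], max=3
Drop 3: S rot1 at col 3 lands with bottom-row=2; cleared 0 line(s) (total 0); column heights now [2 3 0 5 4], max=5
Test piece O rot1 at col 0 (width 2): heights before test = [2 3 0 5 4]; fits = True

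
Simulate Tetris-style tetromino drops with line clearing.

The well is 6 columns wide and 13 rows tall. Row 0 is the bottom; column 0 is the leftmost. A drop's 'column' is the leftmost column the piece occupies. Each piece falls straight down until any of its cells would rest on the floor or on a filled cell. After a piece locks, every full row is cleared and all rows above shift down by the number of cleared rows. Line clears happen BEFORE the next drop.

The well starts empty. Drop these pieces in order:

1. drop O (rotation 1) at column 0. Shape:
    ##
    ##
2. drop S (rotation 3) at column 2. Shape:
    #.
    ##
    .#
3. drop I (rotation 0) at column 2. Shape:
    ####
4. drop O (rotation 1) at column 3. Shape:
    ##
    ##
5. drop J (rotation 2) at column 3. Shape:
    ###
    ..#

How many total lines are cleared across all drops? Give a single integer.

Drop 1: O rot1 at col 0 lands with bottom-row=0; cleared 0 line(s) (total 0); column heights now [2 2 0 0 0 0], max=2
Drop 2: S rot3 at col 2 lands with bottom-row=0; cleared 0 line(s) (total 0); column heights now [2 2 3 2 0 0], max=3
Drop 3: I rot0 at col 2 lands with bottom-row=3; cleared 0 line(s) (total 0); column heights now [2 2 4 4 4 4], max=4
Drop 4: O rot1 at col 3 lands with bottom-row=4; cleared 0 line(s) (total 0); column heights now [2 2 4 6 6 4], max=6
Drop 5: J rot2 at col 3 lands with bottom-row=5; cleared 0 line(s) (total 0); column heights now [2 2 4 7 7 7], max=7

Answer: 0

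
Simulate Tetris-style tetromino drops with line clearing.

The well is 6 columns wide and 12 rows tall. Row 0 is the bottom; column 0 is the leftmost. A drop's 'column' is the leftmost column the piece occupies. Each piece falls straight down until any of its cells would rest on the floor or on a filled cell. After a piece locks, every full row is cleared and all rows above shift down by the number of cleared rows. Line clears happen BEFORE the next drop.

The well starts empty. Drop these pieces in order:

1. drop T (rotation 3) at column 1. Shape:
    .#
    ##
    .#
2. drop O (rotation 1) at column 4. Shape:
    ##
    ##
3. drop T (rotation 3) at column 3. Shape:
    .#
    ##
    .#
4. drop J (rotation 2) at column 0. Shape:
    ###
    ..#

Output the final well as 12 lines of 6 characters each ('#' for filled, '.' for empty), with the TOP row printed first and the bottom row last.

Answer: ......
......
......
......
......
......
......
###.#.
..###.
..#.#.
.##.##
..#.##

Derivation:
Drop 1: T rot3 at col 1 lands with bottom-row=0; cleared 0 line(s) (total 0); column heights now [0 2 3 0 0 0], max=3
Drop 2: O rot1 at col 4 lands with bottom-row=0; cleared 0 line(s) (total 0); column heights now [0 2 3 0 2 2], max=3
Drop 3: T rot3 at col 3 lands with bottom-row=2; cleared 0 line(s) (total 0); column heights now [0 2 3 4 5 2], max=5
Drop 4: J rot2 at col 0 lands with bottom-row=3; cleared 0 line(s) (total 0); column heights now [5 5 5 4 5 2], max=5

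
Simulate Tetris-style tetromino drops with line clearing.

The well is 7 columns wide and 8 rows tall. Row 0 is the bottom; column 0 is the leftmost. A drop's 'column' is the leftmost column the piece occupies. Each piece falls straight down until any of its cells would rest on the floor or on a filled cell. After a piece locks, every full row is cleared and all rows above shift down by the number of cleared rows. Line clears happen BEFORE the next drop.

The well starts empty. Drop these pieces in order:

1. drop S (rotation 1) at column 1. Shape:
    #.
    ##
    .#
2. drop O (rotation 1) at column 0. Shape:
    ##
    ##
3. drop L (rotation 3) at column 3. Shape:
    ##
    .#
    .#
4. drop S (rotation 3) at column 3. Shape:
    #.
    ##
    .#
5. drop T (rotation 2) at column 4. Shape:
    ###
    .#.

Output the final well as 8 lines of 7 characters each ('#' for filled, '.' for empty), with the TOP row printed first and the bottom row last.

Answer: .......
.......
...####
##.###.
##..#..
.#.##..
.##.#..
..#.#..

Derivation:
Drop 1: S rot1 at col 1 lands with bottom-row=0; cleared 0 line(s) (total 0); column heights now [0 3 2 0 0 0 0], max=3
Drop 2: O rot1 at col 0 lands with bottom-row=3; cleared 0 line(s) (total 0); column heights now [5 5 2 0 0 0 0], max=5
Drop 3: L rot3 at col 3 lands with bottom-row=0; cleared 0 line(s) (total 0); column heights now [5 5 2 3 3 0 0], max=5
Drop 4: S rot3 at col 3 lands with bottom-row=3; cleared 0 line(s) (total 0); column heights now [5 5 2 6 5 0 0], max=6
Drop 5: T rot2 at col 4 lands with bottom-row=4; cleared 0 line(s) (total 0); column heights now [5 5 2 6 6 6 6], max=6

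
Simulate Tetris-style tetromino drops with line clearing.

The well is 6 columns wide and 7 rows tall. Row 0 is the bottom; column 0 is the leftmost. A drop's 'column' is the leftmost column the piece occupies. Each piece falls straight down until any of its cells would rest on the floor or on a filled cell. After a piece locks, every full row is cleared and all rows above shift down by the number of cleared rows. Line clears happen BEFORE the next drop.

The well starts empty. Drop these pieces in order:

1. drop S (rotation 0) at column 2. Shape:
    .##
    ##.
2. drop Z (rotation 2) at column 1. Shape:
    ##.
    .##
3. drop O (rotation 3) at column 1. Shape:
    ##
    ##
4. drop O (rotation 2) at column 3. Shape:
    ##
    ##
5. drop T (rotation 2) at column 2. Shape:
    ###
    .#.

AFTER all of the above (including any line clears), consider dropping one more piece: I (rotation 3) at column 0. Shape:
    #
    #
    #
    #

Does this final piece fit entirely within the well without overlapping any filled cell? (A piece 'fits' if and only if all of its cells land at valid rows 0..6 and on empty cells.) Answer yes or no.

Answer: yes

Derivation:
Drop 1: S rot0 at col 2 lands with bottom-row=0; cleared 0 line(s) (total 0); column heights now [0 0 1 2 2 0], max=2
Drop 2: Z rot2 at col 1 lands with bottom-row=2; cleared 0 line(s) (total 0); column heights now [0 4 4 3 2 0], max=4
Drop 3: O rot3 at col 1 lands with bottom-row=4; cleared 0 line(s) (total 0); column heights now [0 6 6 3 2 0], max=6
Drop 4: O rot2 at col 3 lands with bottom-row=3; cleared 0 line(s) (total 0); column heights now [0 6 6 5 5 0], max=6
Drop 5: T rot2 at col 2 lands with bottom-row=5; cleared 0 line(s) (total 0); column heights now [0 6 7 7 7 0], max=7
Test piece I rot3 at col 0 (width 1): heights before test = [0 6 7 7 7 0]; fits = True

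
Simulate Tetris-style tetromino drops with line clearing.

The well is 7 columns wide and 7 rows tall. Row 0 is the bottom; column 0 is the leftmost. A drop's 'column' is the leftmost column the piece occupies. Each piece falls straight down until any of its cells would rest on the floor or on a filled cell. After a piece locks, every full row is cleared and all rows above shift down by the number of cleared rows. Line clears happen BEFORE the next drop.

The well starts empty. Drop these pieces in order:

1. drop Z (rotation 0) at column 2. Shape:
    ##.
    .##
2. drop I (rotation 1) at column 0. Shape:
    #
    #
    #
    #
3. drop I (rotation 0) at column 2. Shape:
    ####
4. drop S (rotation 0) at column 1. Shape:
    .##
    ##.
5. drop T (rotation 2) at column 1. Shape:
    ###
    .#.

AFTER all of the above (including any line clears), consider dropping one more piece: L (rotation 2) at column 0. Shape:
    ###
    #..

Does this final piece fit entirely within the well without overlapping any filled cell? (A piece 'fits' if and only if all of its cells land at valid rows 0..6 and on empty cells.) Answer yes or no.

Answer: no

Derivation:
Drop 1: Z rot0 at col 2 lands with bottom-row=0; cleared 0 line(s) (total 0); column heights now [0 0 2 2 1 0 0], max=2
Drop 2: I rot1 at col 0 lands with bottom-row=0; cleared 0 line(s) (total 0); column heights now [4 0 2 2 1 0 0], max=4
Drop 3: I rot0 at col 2 lands with bottom-row=2; cleared 0 line(s) (total 0); column heights now [4 0 3 3 3 3 0], max=4
Drop 4: S rot0 at col 1 lands with bottom-row=3; cleared 0 line(s) (total 0); column heights now [4 4 5 5 3 3 0], max=5
Drop 5: T rot2 at col 1 lands with bottom-row=5; cleared 0 line(s) (total 0); column heights now [4 7 7 7 3 3 0], max=7
Test piece L rot2 at col 0 (width 3): heights before test = [4 7 7 7 3 3 0]; fits = False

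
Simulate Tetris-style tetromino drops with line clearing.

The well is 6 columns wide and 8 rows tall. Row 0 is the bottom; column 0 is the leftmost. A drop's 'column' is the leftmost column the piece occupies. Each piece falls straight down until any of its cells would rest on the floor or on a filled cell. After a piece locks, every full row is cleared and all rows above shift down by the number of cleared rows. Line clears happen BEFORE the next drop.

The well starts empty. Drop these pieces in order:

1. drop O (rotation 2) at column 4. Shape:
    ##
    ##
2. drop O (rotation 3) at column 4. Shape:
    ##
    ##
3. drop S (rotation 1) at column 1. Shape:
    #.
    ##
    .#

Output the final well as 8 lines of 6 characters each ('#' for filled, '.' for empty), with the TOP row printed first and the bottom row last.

Drop 1: O rot2 at col 4 lands with bottom-row=0; cleared 0 line(s) (total 0); column heights now [0 0 0 0 2 2], max=2
Drop 2: O rot3 at col 4 lands with bottom-row=2; cleared 0 line(s) (total 0); column heights now [0 0 0 0 4 4], max=4
Drop 3: S rot1 at col 1 lands with bottom-row=0; cleared 0 line(s) (total 0); column heights now [0 3 2 0 4 4], max=4

Answer: ......
......
......
......
....##
.#..##
.##.##
..#.##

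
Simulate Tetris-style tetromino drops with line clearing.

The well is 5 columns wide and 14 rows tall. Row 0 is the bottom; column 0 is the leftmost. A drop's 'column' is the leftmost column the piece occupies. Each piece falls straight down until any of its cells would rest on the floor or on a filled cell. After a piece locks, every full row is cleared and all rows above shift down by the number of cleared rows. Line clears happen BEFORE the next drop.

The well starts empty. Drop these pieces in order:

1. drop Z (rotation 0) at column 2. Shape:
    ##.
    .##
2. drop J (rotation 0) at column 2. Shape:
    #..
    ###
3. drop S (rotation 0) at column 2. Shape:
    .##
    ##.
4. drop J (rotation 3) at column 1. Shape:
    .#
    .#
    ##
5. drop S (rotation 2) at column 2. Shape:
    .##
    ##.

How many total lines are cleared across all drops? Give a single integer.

Answer: 0

Derivation:
Drop 1: Z rot0 at col 2 lands with bottom-row=0; cleared 0 line(s) (total 0); column heights now [0 0 2 2 1], max=2
Drop 2: J rot0 at col 2 lands with bottom-row=2; cleared 0 line(s) (total 0); column heights now [0 0 4 3 3], max=4
Drop 3: S rot0 at col 2 lands with bottom-row=4; cleared 0 line(s) (total 0); column heights now [0 0 5 6 6], max=6
Drop 4: J rot3 at col 1 lands with bottom-row=5; cleared 0 line(s) (total 0); column heights now [0 6 8 6 6], max=8
Drop 5: S rot2 at col 2 lands with bottom-row=8; cleared 0 line(s) (total 0); column heights now [0 6 9 10 10], max=10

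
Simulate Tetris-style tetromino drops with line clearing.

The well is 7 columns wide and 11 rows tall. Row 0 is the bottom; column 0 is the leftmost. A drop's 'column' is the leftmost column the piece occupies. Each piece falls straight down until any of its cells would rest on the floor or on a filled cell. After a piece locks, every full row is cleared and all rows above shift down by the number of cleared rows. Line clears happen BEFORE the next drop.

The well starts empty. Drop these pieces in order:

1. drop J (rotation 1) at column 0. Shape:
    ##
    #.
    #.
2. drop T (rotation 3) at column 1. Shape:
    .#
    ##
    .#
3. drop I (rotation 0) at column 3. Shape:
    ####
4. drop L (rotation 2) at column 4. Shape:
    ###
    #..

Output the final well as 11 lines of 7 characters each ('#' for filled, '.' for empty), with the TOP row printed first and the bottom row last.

Answer: .......
.......
.......
.......
.......
.......
..#....
.##....
###.###
#...#..
#..####

Derivation:
Drop 1: J rot1 at col 0 lands with bottom-row=0; cleared 0 line(s) (total 0); column heights now [3 3 0 0 0 0 0], max=3
Drop 2: T rot3 at col 1 lands with bottom-row=2; cleared 0 line(s) (total 0); column heights now [3 4 5 0 0 0 0], max=5
Drop 3: I rot0 at col 3 lands with bottom-row=0; cleared 0 line(s) (total 0); column heights now [3 4 5 1 1 1 1], max=5
Drop 4: L rot2 at col 4 lands with bottom-row=1; cleared 0 line(s) (total 0); column heights now [3 4 5 1 3 3 3], max=5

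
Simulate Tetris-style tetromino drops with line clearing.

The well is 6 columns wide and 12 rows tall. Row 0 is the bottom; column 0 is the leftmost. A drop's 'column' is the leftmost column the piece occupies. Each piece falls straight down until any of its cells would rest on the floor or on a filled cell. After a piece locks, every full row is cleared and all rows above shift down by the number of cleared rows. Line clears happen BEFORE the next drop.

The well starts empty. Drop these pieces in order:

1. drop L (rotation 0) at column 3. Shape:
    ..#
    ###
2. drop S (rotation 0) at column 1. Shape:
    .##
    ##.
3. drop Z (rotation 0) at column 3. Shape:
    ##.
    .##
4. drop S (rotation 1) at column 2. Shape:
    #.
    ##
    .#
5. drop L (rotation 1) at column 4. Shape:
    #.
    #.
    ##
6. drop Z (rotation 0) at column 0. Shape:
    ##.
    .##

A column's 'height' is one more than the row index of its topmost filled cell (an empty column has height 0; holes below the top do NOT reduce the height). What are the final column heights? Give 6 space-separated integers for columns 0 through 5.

Answer: 9 9 8 6 7 5

Derivation:
Drop 1: L rot0 at col 3 lands with bottom-row=0; cleared 0 line(s) (total 0); column heights now [0 0 0 1 1 2], max=2
Drop 2: S rot0 at col 1 lands with bottom-row=0; cleared 0 line(s) (total 0); column heights now [0 1 2 2 1 2], max=2
Drop 3: Z rot0 at col 3 lands with bottom-row=2; cleared 0 line(s) (total 0); column heights now [0 1 2 4 4 3], max=4
Drop 4: S rot1 at col 2 lands with bottom-row=4; cleared 0 line(s) (total 0); column heights now [0 1 7 6 4 3], max=7
Drop 5: L rot1 at col 4 lands with bottom-row=4; cleared 0 line(s) (total 0); column heights now [0 1 7 6 7 5], max=7
Drop 6: Z rot0 at col 0 lands with bottom-row=7; cleared 0 line(s) (total 0); column heights now [9 9 8 6 7 5], max=9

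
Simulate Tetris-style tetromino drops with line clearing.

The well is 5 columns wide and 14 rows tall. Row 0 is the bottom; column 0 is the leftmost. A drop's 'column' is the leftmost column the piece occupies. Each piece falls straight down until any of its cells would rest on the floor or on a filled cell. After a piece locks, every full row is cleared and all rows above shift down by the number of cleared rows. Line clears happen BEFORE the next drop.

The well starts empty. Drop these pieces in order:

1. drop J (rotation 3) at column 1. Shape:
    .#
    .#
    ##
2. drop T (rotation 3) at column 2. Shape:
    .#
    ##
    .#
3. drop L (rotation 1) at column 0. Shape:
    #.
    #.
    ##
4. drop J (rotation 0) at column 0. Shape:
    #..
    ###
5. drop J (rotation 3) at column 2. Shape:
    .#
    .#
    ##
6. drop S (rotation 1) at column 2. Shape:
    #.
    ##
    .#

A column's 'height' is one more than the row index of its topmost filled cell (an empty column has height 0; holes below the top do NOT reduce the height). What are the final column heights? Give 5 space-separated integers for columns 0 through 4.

Drop 1: J rot3 at col 1 lands with bottom-row=0; cleared 0 line(s) (total 0); column heights now [0 1 3 0 0], max=3
Drop 2: T rot3 at col 2 lands with bottom-row=2; cleared 0 line(s) (total 0); column heights now [0 1 4 5 0], max=5
Drop 3: L rot1 at col 0 lands with bottom-row=1; cleared 0 line(s) (total 0); column heights now [4 2 4 5 0], max=5
Drop 4: J rot0 at col 0 lands with bottom-row=4; cleared 0 line(s) (total 0); column heights now [6 5 5 5 0], max=6
Drop 5: J rot3 at col 2 lands with bottom-row=5; cleared 0 line(s) (total 0); column heights now [6 5 6 8 0], max=8
Drop 6: S rot1 at col 2 lands with bottom-row=8; cleared 0 line(s) (total 0); column heights now [6 5 11 10 0], max=11

Answer: 6 5 11 10 0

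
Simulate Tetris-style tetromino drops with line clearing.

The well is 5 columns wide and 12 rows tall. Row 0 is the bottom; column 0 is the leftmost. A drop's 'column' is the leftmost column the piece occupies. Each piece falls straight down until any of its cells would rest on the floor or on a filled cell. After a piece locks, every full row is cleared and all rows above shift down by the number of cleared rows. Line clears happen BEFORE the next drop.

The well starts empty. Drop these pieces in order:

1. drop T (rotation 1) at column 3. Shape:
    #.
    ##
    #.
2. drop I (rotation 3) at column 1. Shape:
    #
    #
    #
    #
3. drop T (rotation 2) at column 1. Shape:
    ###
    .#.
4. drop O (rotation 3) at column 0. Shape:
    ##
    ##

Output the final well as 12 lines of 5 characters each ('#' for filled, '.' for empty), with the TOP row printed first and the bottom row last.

Answer: .....
.....
.....
.....
.....
##...
##...
.###.
.##..
.#.#.
.#.##
.#.#.

Derivation:
Drop 1: T rot1 at col 3 lands with bottom-row=0; cleared 0 line(s) (total 0); column heights now [0 0 0 3 2], max=3
Drop 2: I rot3 at col 1 lands with bottom-row=0; cleared 0 line(s) (total 0); column heights now [0 4 0 3 2], max=4
Drop 3: T rot2 at col 1 lands with bottom-row=3; cleared 0 line(s) (total 0); column heights now [0 5 5 5 2], max=5
Drop 4: O rot3 at col 0 lands with bottom-row=5; cleared 0 line(s) (total 0); column heights now [7 7 5 5 2], max=7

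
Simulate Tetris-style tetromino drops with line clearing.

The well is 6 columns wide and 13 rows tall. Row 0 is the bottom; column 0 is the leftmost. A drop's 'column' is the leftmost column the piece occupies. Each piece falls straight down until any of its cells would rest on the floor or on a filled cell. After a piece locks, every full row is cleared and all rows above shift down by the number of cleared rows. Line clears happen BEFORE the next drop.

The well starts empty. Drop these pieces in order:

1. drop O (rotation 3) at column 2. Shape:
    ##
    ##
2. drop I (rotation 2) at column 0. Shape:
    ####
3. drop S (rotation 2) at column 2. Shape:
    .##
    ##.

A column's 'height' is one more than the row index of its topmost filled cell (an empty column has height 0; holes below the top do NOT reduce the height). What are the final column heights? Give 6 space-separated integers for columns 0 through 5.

Drop 1: O rot3 at col 2 lands with bottom-row=0; cleared 0 line(s) (total 0); column heights now [0 0 2 2 0 0], max=2
Drop 2: I rot2 at col 0 lands with bottom-row=2; cleared 0 line(s) (total 0); column heights now [3 3 3 3 0 0], max=3
Drop 3: S rot2 at col 2 lands with bottom-row=3; cleared 0 line(s) (total 0); column heights now [3 3 4 5 5 0], max=5

Answer: 3 3 4 5 5 0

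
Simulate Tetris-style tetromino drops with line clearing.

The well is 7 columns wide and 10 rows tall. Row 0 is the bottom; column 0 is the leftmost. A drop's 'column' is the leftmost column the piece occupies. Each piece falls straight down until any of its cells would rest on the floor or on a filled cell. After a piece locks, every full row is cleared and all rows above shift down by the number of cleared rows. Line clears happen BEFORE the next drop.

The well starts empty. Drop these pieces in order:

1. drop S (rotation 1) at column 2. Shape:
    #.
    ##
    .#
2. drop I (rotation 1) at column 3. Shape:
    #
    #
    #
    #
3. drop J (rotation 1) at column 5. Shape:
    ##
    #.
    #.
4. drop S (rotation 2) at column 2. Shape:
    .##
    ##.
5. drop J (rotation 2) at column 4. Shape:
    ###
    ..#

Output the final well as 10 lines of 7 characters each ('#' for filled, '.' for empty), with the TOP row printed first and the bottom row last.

Answer: .......
....###
...##.#
..##...
...#...
...#...
...#...
..##.##
..##.#.
...#.#.

Derivation:
Drop 1: S rot1 at col 2 lands with bottom-row=0; cleared 0 line(s) (total 0); column heights now [0 0 3 2 0 0 0], max=3
Drop 2: I rot1 at col 3 lands with bottom-row=2; cleared 0 line(s) (total 0); column heights now [0 0 3 6 0 0 0], max=6
Drop 3: J rot1 at col 5 lands with bottom-row=0; cleared 0 line(s) (total 0); column heights now [0 0 3 6 0 3 3], max=6
Drop 4: S rot2 at col 2 lands with bottom-row=6; cleared 0 line(s) (total 0); column heights now [0 0 7 8 8 3 3], max=8
Drop 5: J rot2 at col 4 lands with bottom-row=7; cleared 0 line(s) (total 0); column heights now [0 0 7 8 9 9 9], max=9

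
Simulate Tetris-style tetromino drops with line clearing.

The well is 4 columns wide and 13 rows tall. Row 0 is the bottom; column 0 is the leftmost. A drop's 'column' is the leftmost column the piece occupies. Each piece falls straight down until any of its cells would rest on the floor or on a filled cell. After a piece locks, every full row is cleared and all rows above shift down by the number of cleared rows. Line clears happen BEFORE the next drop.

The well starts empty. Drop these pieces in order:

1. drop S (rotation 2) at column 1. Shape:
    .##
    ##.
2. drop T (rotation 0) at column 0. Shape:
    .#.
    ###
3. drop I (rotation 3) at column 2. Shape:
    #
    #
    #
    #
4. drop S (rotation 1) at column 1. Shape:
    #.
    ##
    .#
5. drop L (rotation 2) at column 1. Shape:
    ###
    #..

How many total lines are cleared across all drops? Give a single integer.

Answer: 0

Derivation:
Drop 1: S rot2 at col 1 lands with bottom-row=0; cleared 0 line(s) (total 0); column heights now [0 1 2 2], max=2
Drop 2: T rot0 at col 0 lands with bottom-row=2; cleared 0 line(s) (total 0); column heights now [3 4 3 2], max=4
Drop 3: I rot3 at col 2 lands with bottom-row=3; cleared 0 line(s) (total 0); column heights now [3 4 7 2], max=7
Drop 4: S rot1 at col 1 lands with bottom-row=7; cleared 0 line(s) (total 0); column heights now [3 10 9 2], max=10
Drop 5: L rot2 at col 1 lands with bottom-row=10; cleared 0 line(s) (total 0); column heights now [3 12 12 12], max=12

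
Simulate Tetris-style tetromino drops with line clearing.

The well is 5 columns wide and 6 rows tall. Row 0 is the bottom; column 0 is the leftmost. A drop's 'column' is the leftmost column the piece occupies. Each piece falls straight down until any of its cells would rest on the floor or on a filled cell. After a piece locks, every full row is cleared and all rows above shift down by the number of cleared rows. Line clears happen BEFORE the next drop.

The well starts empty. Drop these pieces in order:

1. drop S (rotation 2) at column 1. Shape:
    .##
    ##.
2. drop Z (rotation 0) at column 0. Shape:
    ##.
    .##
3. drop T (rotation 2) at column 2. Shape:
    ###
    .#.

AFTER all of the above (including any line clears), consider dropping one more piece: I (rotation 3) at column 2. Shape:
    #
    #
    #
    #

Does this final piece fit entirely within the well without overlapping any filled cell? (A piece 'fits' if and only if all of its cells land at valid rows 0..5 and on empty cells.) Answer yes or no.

Drop 1: S rot2 at col 1 lands with bottom-row=0; cleared 0 line(s) (total 0); column heights now [0 1 2 2 0], max=2
Drop 2: Z rot0 at col 0 lands with bottom-row=2; cleared 0 line(s) (total 0); column heights now [4 4 3 2 0], max=4
Drop 3: T rot2 at col 2 lands with bottom-row=2; cleared 1 line(s) (total 1); column heights now [0 3 3 3 0], max=3
Test piece I rot3 at col 2 (width 1): heights before test = [0 3 3 3 0]; fits = False

Answer: no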